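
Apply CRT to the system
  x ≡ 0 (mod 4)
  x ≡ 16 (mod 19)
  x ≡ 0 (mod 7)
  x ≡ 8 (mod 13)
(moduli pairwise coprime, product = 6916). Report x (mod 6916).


Product of moduli M = 4 · 19 · 7 · 13 = 6916.
Merge one congruence at a time:
  Start: x ≡ 0 (mod 4).
  Combine with x ≡ 16 (mod 19); new modulus lcm = 76.
    Write x = 0 + 4·t and substitute into x ≡ 16 (mod 19): 4·t ≡ 16 − 0 = 16 (mod 19).
    The inverse of 4 mod 19 is 5 (since 4·5 = 20 = 1·19 + 1), so t ≡ 5·16 = 80 ≡ 4 (mod 19).
    Then x = 0 + 4·4 = 16, valid modulo lcm(4, 19) = 76: x ≡ 16 (mod 76).
  Combine with x ≡ 0 (mod 7); new modulus lcm = 532.
    Write x = 16 + 76·t and substitute into x ≡ 0 (mod 7): 76·t ≡ 0 − 16 = -16 (mod 7).
    Reduce coefficients mod 7: 6·t ≡ 5 (mod 7).
    The inverse of 6 mod 7 is 6 (since 6·6 = 36 = 5·7 + 1), so t ≡ 6·5 = 30 ≡ 2 (mod 7).
    Then x = 16 + 76·2 = 168, valid modulo lcm(76, 7) = 532: x ≡ 168 (mod 532).
  Combine with x ≡ 8 (mod 13); new modulus lcm = 6916.
    Write x = 168 + 532·t and substitute into x ≡ 8 (mod 13): 532·t ≡ 8 − 168 = -160 (mod 13).
    Reduce coefficients mod 13: 12·t ≡ 9 (mod 13).
    The inverse of 12 mod 13 is 12 (since 12·12 = 144 = 11·13 + 1), so t ≡ 12·9 = 108 ≡ 4 (mod 13).
    Then x = 168 + 532·4 = 2296, valid modulo lcm(532, 13) = 6916: x ≡ 2296 (mod 6916).
Verify against each original: 2296 mod 4 = 0, 2296 mod 19 = 16, 2296 mod 7 = 0, 2296 mod 13 = 8.

x ≡ 2296 (mod 6916).


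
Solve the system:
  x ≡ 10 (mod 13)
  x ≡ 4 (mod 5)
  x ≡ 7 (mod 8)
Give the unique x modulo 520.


Moduli 13, 5, 8 are pairwise coprime; by CRT there is a unique solution modulo M = 13 · 5 · 8 = 520.
Solve pairwise, accumulating the modulus:
  Start with x ≡ 10 (mod 13).
  Combine with x ≡ 4 (mod 5): since gcd(13, 5) = 1, we get a unique residue mod 65.
    Write x = 10 + 13·t and substitute into x ≡ 4 (mod 5): 13·t ≡ 4 − 10 = -6 (mod 5).
    Reduce coefficients mod 5: 3·t ≡ 4 (mod 5).
    The inverse of 3 mod 5 is 2 (since 3·2 = 6 = 1·5 + 1), so t ≡ 2·4 = 8 ≡ 3 (mod 5).
    Then x = 10 + 13·3 = 49, valid modulo lcm(13, 5) = 65: x ≡ 49 (mod 65).
  Combine with x ≡ 7 (mod 8): since gcd(65, 8) = 1, we get a unique residue mod 520.
    Write x = 49 + 65·t and substitute into x ≡ 7 (mod 8): 65·t ≡ 7 − 49 = -42 (mod 8).
    Reduce coefficients mod 8: 1·t ≡ 6 (mod 8).
    So t ≡ 6 (mod 8).
    Then x = 49 + 65·6 = 439, valid modulo lcm(65, 8) = 520: x ≡ 439 (mod 520).
Verify: 439 mod 13 = 10 ✓, 439 mod 5 = 4 ✓, 439 mod 8 = 7 ✓.

x ≡ 439 (mod 520).


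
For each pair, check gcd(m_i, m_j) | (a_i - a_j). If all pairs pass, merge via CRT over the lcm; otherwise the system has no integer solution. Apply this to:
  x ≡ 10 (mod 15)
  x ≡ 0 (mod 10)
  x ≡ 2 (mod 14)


Moduli 15, 10, 14 are not pairwise coprime, so CRT works modulo lcm(m_i) when all pairwise compatibility conditions hold.
Pairwise compatibility: gcd(m_i, m_j) must divide a_i - a_j for every pair.
Merge one congruence at a time:
  Start: x ≡ 10 (mod 15).
  Combine with x ≡ 0 (mod 10): gcd(15, 10) = 5; 0 - 10 = -10, which IS divisible by 5, so compatible.
    Write x = 10 + 15·t and substitute into x ≡ 0 (mod 10): 15·t ≡ 0 − 10 = -10 (mod 10).
    Divide the congruence (and modulus) by g = 5: 3·t ≡ -2 (mod 2).
    Reduce coefficients mod 2: 1·t ≡ 0 (mod 2).
    So t ≡ 0 (mod 2).
    Then x = 10 + 15·0 = 10, valid modulo lcm(15, 10) = 30: x ≡ 10 (mod 30).
  Combine with x ≡ 2 (mod 14): gcd(30, 14) = 2; 2 - 10 = -8, which IS divisible by 2, so compatible.
    Write x = 10 + 30·t and substitute into x ≡ 2 (mod 14): 30·t ≡ 2 − 10 = -8 (mod 14).
    Divide the congruence (and modulus) by g = 2: 15·t ≡ -4 (mod 7).
    Reduce coefficients mod 7: 1·t ≡ 3 (mod 7).
    So t ≡ 3 (mod 7).
    Then x = 10 + 30·3 = 100, valid modulo lcm(30, 14) = 210: x ≡ 100 (mod 210).
Verify: 100 mod 15 = 10, 100 mod 10 = 0, 100 mod 14 = 2.

x ≡ 100 (mod 210).


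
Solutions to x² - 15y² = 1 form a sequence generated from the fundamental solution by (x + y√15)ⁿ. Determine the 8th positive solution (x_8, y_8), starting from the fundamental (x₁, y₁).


Step 1: Find the fundamental solution (x₁, y₁) of x² - 15y² = 1.
  Expand √15 as a continued fraction. a₀ = ⌊√15⌋ = 3; iterate m_{k+1} = d_k·a_k − m_k, d_{k+1} = (15 − m_{k+1}²)/d_k, a_{k+1} = ⌊(a₀ + m_{k+1})/d_{k+1}⌋ (starting m₀ = 0, d₀ = 1), with convergents p_k = a_k·p_{k-1} + p_{k-2}, q_k = a_k·q_{k-1} + q_{k-2} (p₋₁ = 1, q₋₁ = 0):
  k = 0: a₀ = 3; p₀/q₀ = 3/1; p₀² − 15·q₀² = 9 − 15 = -6.
  k = 1: m = 3, d = 6, a = ⌊(3 + 3)/6⌋ = 1; p/q = (1·3 + 1)/(1·1 + 0) = 4/1; p² − 15·q² = 16 − 15 = 1.
  The first convergent with p² − 15·q² = 1 gives the fundamental solution (x₁, y₁) = (4, 1).
Step 2: Apply the recurrence (x_{n+1}, y_{n+1}) = (x₁x_n + 15y₁y_n, x₁y_n + y₁x_n) repeatedly.
  From (x_1, y_1) = (4, 1): x_2 = 4·4 + 15·1·1 = 31; y_2 = 4·1 + 1·4 = 8.
  From (x_2, y_2) = (31, 8): x_3 = 4·31 + 15·1·8 = 244; y_3 = 4·8 + 1·31 = 63.
  From (x_3, y_3) = (244, 63): x_4 = 4·244 + 15·1·63 = 1921; y_4 = 4·63 + 1·244 = 496.
  From (x_4, y_4) = (1921, 496): x_5 = 4·1921 + 15·1·496 = 15124; y_5 = 4·496 + 1·1921 = 3905.
  From (x_5, y_5) = (15124, 3905): x_6 = 4·15124 + 15·1·3905 = 119071; y_6 = 4·3905 + 1·15124 = 30744.
  From (x_6, y_6) = (119071, 30744): x_7 = 4·119071 + 15·1·30744 = 937444; y_7 = 4·30744 + 1·119071 = 242047.
  From (x_7, y_7) = (937444, 242047): x_8 = 4·937444 + 15·1·242047 = 7380481; y_8 = 4·242047 + 1·937444 = 1905632.
Step 3: Verify x_8² - 15·y_8² = 54471499791361 - 54471499791360 = 1 (should be 1). ✓

(x_1, y_1) = (4, 1); (x_8, y_8) = (7380481, 1905632).


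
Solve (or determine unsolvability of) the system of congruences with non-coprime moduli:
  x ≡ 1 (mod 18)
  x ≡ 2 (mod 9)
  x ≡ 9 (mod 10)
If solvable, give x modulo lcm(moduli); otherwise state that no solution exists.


Moduli 18, 9, 10 are not pairwise coprime, so CRT works modulo lcm(m_i) when all pairwise compatibility conditions hold.
Pairwise compatibility: gcd(m_i, m_j) must divide a_i - a_j for every pair.
Merge one congruence at a time:
  Start: x ≡ 1 (mod 18).
  Combine with x ≡ 2 (mod 9): gcd(18, 9) = 9, and 2 - 1 = 1 is NOT divisible by 9.
    ⇒ system is inconsistent (no integer solution).

No solution (the system is inconsistent).


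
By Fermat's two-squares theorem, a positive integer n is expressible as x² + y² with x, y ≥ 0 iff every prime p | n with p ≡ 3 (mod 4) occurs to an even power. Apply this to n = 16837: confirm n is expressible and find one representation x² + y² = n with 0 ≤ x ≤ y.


Step 1: Factor n = 16837 = 113 · 149.
Step 2: Check the mod-4 condition on each prime factor: 113 ≡ 1 (mod 4), exponent 1; 149 ≡ 1 (mod 4), exponent 1.
All primes ≡ 3 (mod 4) appear to even exponent (or don't appear), so by the two-squares theorem n IS expressible as a sum of two squares.
Step 3: Build a representation. Here n = 113 · 149 is a product of primes ≡ 1 (mod 4). Each prime p ≡ 1 (mod 4) is itself a sum of two squares; find a² by testing p − a² for a perfect square:
  113: 113 − 1² = 112, 113 − 2² = 109, 113 − 3² = 104, 113 − 4² = 97, 113 − 5² = 88, 113 − 6² = 77, 113 − 7² = 64 = 8² ⇒ 113 = 7² + 8².
  149: 149 − 1² = 148, 149 − 2² = 145, 149 − 3² = 140, 149 − 4² = 133, 149 − 5² = 124, 149 − 6² = 113, 149 − 7² = 100 = 10² ⇒ 149 = 7² + 10².
  Combine using the Brahmagupta–Fibonacci identity (a² + b²)(c² + d²) = (ac − bd)² + (ad + bc)² = (ac + bd)² + (ad − bc)²:
  113 · 149 = 16837: from (7² + 8²)(7² + 10²), take (7·7 − 8·10, 7·10 + 8·7) = (49 − 80, 70 + 56) = (-31, 126); dropping signs (only squares matter) gives (31, 126); check 31² + 126² = 961 + 15876 = 16837 ✓.
Step 4: Order so x ≤ y and verify: 31² + 126² = 961 + 15876 = 16837 = n. ✓

n = 16837 = 31² + 126² (one valid representation with x ≤ y).


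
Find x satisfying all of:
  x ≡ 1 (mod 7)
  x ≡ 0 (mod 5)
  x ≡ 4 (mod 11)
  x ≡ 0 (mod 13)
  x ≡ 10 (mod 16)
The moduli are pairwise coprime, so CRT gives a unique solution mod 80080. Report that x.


Product of moduli M = 7 · 5 · 11 · 13 · 16 = 80080.
Merge one congruence at a time:
  Start: x ≡ 1 (mod 7).
  Combine with x ≡ 0 (mod 5); new modulus lcm = 35.
    Write x = 1 + 7·t and substitute into x ≡ 0 (mod 5): 7·t ≡ 0 − 1 = -1 (mod 5).
    Reduce coefficients mod 5: 2·t ≡ 4 (mod 5).
    The inverse of 2 mod 5 is 3 (since 2·3 = 6 = 1·5 + 1), so t ≡ 3·4 = 12 ≡ 2 (mod 5).
    Then x = 1 + 7·2 = 15, valid modulo lcm(7, 5) = 35: x ≡ 15 (mod 35).
  Combine with x ≡ 4 (mod 11); new modulus lcm = 385.
    Write x = 15 + 35·t and substitute into x ≡ 4 (mod 11): 35·t ≡ 4 − 15 = -11 (mod 11).
    Reduce coefficients mod 11: 2·t ≡ 0 (mod 11).
    The inverse of 2 mod 11 is 6 (since 2·6 = 12 = 1·11 + 1), so t ≡ 6·0 = 0 ≡ 0 (mod 11).
    Then x = 15 + 35·0 = 15, valid modulo lcm(35, 11) = 385: x ≡ 15 (mod 385).
  Combine with x ≡ 0 (mod 13); new modulus lcm = 5005.
    Write x = 15 + 385·t and substitute into x ≡ 0 (mod 13): 385·t ≡ 0 − 15 = -15 (mod 13).
    Reduce coefficients mod 13: 8·t ≡ 11 (mod 13).
    The inverse of 8 mod 13 is 5 (since 8·5 = 40 = 3·13 + 1), so t ≡ 5·11 = 55 ≡ 3 (mod 13).
    Then x = 15 + 385·3 = 1170, valid modulo lcm(385, 13) = 5005: x ≡ 1170 (mod 5005).
  Combine with x ≡ 10 (mod 16); new modulus lcm = 80080.
    Write x = 1170 + 5005·t and substitute into x ≡ 10 (mod 16): 5005·t ≡ 10 − 1170 = -1160 (mod 16).
    Reduce coefficients mod 16: 13·t ≡ 8 (mod 16).
    The inverse of 13 mod 16 is 5 (since 13·5 = 65 = 4·16 + 1), so t ≡ 5·8 = 40 ≡ 8 (mod 16).
    Then x = 1170 + 5005·8 = 41210, valid modulo lcm(5005, 16) = 80080: x ≡ 41210 (mod 80080).
Verify against each original: 41210 mod 7 = 1, 41210 mod 5 = 0, 41210 mod 11 = 4, 41210 mod 13 = 0, 41210 mod 16 = 10.

x ≡ 41210 (mod 80080).


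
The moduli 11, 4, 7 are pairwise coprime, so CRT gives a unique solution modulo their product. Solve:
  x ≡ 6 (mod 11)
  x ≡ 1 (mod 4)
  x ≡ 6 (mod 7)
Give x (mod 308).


Moduli 11, 4, 7 are pairwise coprime; by CRT there is a unique solution modulo M = 11 · 4 · 7 = 308.
Solve pairwise, accumulating the modulus:
  Start with x ≡ 6 (mod 11).
  Combine with x ≡ 1 (mod 4): since gcd(11, 4) = 1, we get a unique residue mod 44.
    Write x = 6 + 11·t and substitute into x ≡ 1 (mod 4): 11·t ≡ 1 − 6 = -5 (mod 4).
    Reduce coefficients mod 4: 3·t ≡ 3 (mod 4).
    The inverse of 3 mod 4 is 3 (since 3·3 = 9 = 2·4 + 1), so t ≡ 3·3 = 9 ≡ 1 (mod 4).
    Then x = 6 + 11·1 = 17, valid modulo lcm(11, 4) = 44: x ≡ 17 (mod 44).
  Combine with x ≡ 6 (mod 7): since gcd(44, 7) = 1, we get a unique residue mod 308.
    Write x = 17 + 44·t and substitute into x ≡ 6 (mod 7): 44·t ≡ 6 − 17 = -11 (mod 7).
    Reduce coefficients mod 7: 2·t ≡ 3 (mod 7).
    The inverse of 2 mod 7 is 4 (since 2·4 = 8 = 1·7 + 1), so t ≡ 4·3 = 12 ≡ 5 (mod 7).
    Then x = 17 + 44·5 = 237, valid modulo lcm(44, 7) = 308: x ≡ 237 (mod 308).
Verify: 237 mod 11 = 6 ✓, 237 mod 4 = 1 ✓, 237 mod 7 = 6 ✓.

x ≡ 237 (mod 308).


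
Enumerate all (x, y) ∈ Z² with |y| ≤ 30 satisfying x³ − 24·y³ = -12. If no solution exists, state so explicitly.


The equation is x³ - 24y³ = -12. For fixed y, x³ = 24·y³ − 12, so a solution requires the RHS to be a perfect cube.
Strategy: iterate y from -30 to 30, compute RHS = 24·y³ − 12, and check whether it is a (positive or negative) perfect cube.
Check small values of y:
  y = 0: RHS = -12 is not a perfect cube.
  y = 1: RHS = 12 is not a perfect cube.
  y = -1: RHS = -36 is not a perfect cube.
  y = 2: RHS = 180 is not a perfect cube.
  y = -2: RHS = -204 is not a perfect cube.
  y = 3: RHS = 636 is not a perfect cube.
  y = -3: RHS = -660 is not a perfect cube.
Continuing the search up to |y| = 30 finds no solutions either.
No (x, y) in the scanned range satisfies the equation.

No integer solutions with |y| ≤ 30.


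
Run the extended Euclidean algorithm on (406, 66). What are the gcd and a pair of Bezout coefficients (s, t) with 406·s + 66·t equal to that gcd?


Euclidean algorithm on (406, 66) — divide until remainder is 0:
  406 = 6 · 66 + 10
  66 = 6 · 10 + 6
  10 = 1 · 6 + 4
  6 = 1 · 4 + 2
  4 = 2 · 2 + 0
gcd(406, 66) = 2.
Track Bezout coefficients alongside the remainders: start with r₀ = 406 = a·1 + b·0 (s = 1, t = 0) and r₁ = 66 = a·0 + b·1 (s = 0, t = 1); each new remainder r_{k+1} = r_{k-1} − q_k·r_k inherits s_{k+1} = s_{k-1} − q_k·s_k, t_{k+1} = t_{k-1} − q_k·t_k, so r_k = a·s_k + b·t_k at every step:
  q = 6: r = 10, s = 1 − 6·0 = 1, t = 0 − 6·1 = -6  (check: 406·1 + 66·(-6) = 10)
  q = 6: r = 6, s = 0 − 6·1 = -6, t = 1 − 6·(-6) = 37  (check: 406·(-6) + 66·37 = 6)
  q = 1: r = 4, s = 1 − 1·(-6) = 7, t = -6 − 1·37 = -43  (check: 406·7 + 66·(-43) = 4)
  q = 1: r = 2, s = -6 − 1·7 = -13, t = 37 − 1·(-43) = 80  (check: 406·(-13) + 66·80 = 2)
The row with r = 2 (the gcd) gives the Bezout coefficients s = -13, t = 80.
Result: 406 · (-13) + 66 · (80) = 2.

gcd(406, 66) = 2; s = -13, t = 80 (check: 406·(-13) + 66·80 = 2).


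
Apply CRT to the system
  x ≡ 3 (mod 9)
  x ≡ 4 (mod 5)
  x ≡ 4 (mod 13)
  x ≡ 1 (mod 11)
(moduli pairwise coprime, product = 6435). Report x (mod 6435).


Product of moduli M = 9 · 5 · 13 · 11 = 6435.
Merge one congruence at a time:
  Start: x ≡ 3 (mod 9).
  Combine with x ≡ 4 (mod 5); new modulus lcm = 45.
    Write x = 3 + 9·t and substitute into x ≡ 4 (mod 5): 9·t ≡ 4 − 3 = 1 (mod 5).
    Reduce coefficients mod 5: 4·t ≡ 1 (mod 5).
    The inverse of 4 mod 5 is 4 (since 4·4 = 16 = 3·5 + 1), so t ≡ 4·1 = 4 ≡ 4 (mod 5).
    Then x = 3 + 9·4 = 39, valid modulo lcm(9, 5) = 45: x ≡ 39 (mod 45).
  Combine with x ≡ 4 (mod 13); new modulus lcm = 585.
    Write x = 39 + 45·t and substitute into x ≡ 4 (mod 13): 45·t ≡ 4 − 39 = -35 (mod 13).
    Reduce coefficients mod 13: 6·t ≡ 4 (mod 13).
    The inverse of 6 mod 13 is 11 (since 6·11 = 66 = 5·13 + 1), so t ≡ 11·4 = 44 ≡ 5 (mod 13).
    Then x = 39 + 45·5 = 264, valid modulo lcm(45, 13) = 585: x ≡ 264 (mod 585).
  Combine with x ≡ 1 (mod 11); new modulus lcm = 6435.
    Write x = 264 + 585·t and substitute into x ≡ 1 (mod 11): 585·t ≡ 1 − 264 = -263 (mod 11).
    Reduce coefficients mod 11: 2·t ≡ 1 (mod 11).
    The inverse of 2 mod 11 is 6 (since 2·6 = 12 = 1·11 + 1), so t ≡ 6·1 = 6 ≡ 6 (mod 11).
    Then x = 264 + 585·6 = 3774, valid modulo lcm(585, 11) = 6435: x ≡ 3774 (mod 6435).
Verify against each original: 3774 mod 9 = 3, 3774 mod 5 = 4, 3774 mod 13 = 4, 3774 mod 11 = 1.

x ≡ 3774 (mod 6435).


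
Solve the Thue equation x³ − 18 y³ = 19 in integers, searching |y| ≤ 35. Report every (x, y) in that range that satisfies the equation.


The equation is x³ - 18y³ = 19. For fixed y, x³ = 18·y³ + 19, so a solution requires the RHS to be a perfect cube.
Strategy: iterate y from -35 to 35, compute RHS = 18·y³ + 19, and check whether it is a (positive or negative) perfect cube.
Check small values of y:
  y = 0: RHS = 19 is not a perfect cube.
  y = 1: RHS = 37 is not a perfect cube.
  y = -1: RHS = 1 = (1)³ ⇒ x = 1 works.
  y = 2: RHS = 163 is not a perfect cube.
  y = -2: RHS = -125 = (-5)³ ⇒ x = -5 works.
  y = 3: RHS = 505 is not a perfect cube.
  y = -3: RHS = -467 is not a perfect cube.
Continuing the search up to |y| = 35 finds no further solutions beyond those listed.
Collected solutions: (1, -1), (-5, -2).

Solutions (with |y| ≤ 35): (1, -1), (-5, -2).


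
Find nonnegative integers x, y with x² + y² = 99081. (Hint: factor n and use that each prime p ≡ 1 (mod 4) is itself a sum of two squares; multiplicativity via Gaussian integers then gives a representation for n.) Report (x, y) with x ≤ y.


Step 1: Factor n = 99081 = 3^2 · 101 · 109.
Step 2: Check the mod-4 condition on each prime factor: 3 ≡ 3 (mod 4), exponent 2 (must be even); 101 ≡ 1 (mod 4), exponent 1; 109 ≡ 1 (mod 4), exponent 1.
All primes ≡ 3 (mod 4) appear to even exponent (or don't appear), so by the two-squares theorem n IS expressible as a sum of two squares.
Step 3: Build a representation. Group n = k² · m with k = 3 and m = 101 · 109 = 11009 (a product of primes ≡ 1 (mod 4)); a representation of m scales to one of n via (k·x)² + (k·y)² = k²(x² + y²). Each prime p ≡ 1 (mod 4) is itself a sum of two squares; find a² by testing p − a² for a perfect square:
  101: 101 − 1² = 100 = 10² ⇒ 101 = 1² + 10².
  109: 109 − 1² = 108, 109 − 2² = 105, 109 − 3² = 100 = 10² ⇒ 109 = 3² + 10².
  Combine using the Brahmagupta–Fibonacci identity (a² + b²)(c² + d²) = (ac − bd)² + (ad + bc)² = (ac + bd)² + (ad − bc)²:
  101 · 109 = 11009: from (1² + 10²)(3² + 10²), take (1·3 − 10·10, 1·10 + 10·3) = (3 − 100, 10 + 30) = (-97, 40); dropping signs (only squares matter) gives (97, 40); check 97² + 40² = 9409 + 1600 = 11009 ✓.
  Scale by k = 3: (3·97, 3·40) = (291, 120).
Step 4: Order so x ≤ y and verify: 120² + 291² = 14400 + 84681 = 99081 = n. ✓

n = 99081 = 120² + 291² (one valid representation with x ≤ y).


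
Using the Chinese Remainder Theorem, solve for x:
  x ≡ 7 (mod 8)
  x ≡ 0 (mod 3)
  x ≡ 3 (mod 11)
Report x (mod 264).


Moduli 8, 3, 11 are pairwise coprime; by CRT there is a unique solution modulo M = 8 · 3 · 11 = 264.
Solve pairwise, accumulating the modulus:
  Start with x ≡ 7 (mod 8).
  Combine with x ≡ 0 (mod 3): since gcd(8, 3) = 1, we get a unique residue mod 24.
    Write x = 7 + 8·t and substitute into x ≡ 0 (mod 3): 8·t ≡ 0 − 7 = -7 (mod 3).
    Reduce coefficients mod 3: 2·t ≡ 2 (mod 3).
    The inverse of 2 mod 3 is 2 (since 2·2 = 4 = 1·3 + 1), so t ≡ 2·2 = 4 ≡ 1 (mod 3).
    Then x = 7 + 8·1 = 15, valid modulo lcm(8, 3) = 24: x ≡ 15 (mod 24).
  Combine with x ≡ 3 (mod 11): since gcd(24, 11) = 1, we get a unique residue mod 264.
    Write x = 15 + 24·t and substitute into x ≡ 3 (mod 11): 24·t ≡ 3 − 15 = -12 (mod 11).
    Reduce coefficients mod 11: 2·t ≡ 10 (mod 11).
    The inverse of 2 mod 11 is 6 (since 2·6 = 12 = 1·11 + 1), so t ≡ 6·10 = 60 ≡ 5 (mod 11).
    Then x = 15 + 24·5 = 135, valid modulo lcm(24, 11) = 264: x ≡ 135 (mod 264).
Verify: 135 mod 8 = 7 ✓, 135 mod 3 = 0 ✓, 135 mod 11 = 3 ✓.

x ≡ 135 (mod 264).


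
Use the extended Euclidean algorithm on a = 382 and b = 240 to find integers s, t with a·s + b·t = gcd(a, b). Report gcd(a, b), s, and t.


Euclidean algorithm on (382, 240) — divide until remainder is 0:
  382 = 1 · 240 + 142
  240 = 1 · 142 + 98
  142 = 1 · 98 + 44
  98 = 2 · 44 + 10
  44 = 4 · 10 + 4
  10 = 2 · 4 + 2
  4 = 2 · 2 + 0
gcd(382, 240) = 2.
Track Bezout coefficients alongside the remainders: start with r₀ = 382 = a·1 + b·0 (s = 1, t = 0) and r₁ = 240 = a·0 + b·1 (s = 0, t = 1); each new remainder r_{k+1} = r_{k-1} − q_k·r_k inherits s_{k+1} = s_{k-1} − q_k·s_k, t_{k+1} = t_{k-1} − q_k·t_k, so r_k = a·s_k + b·t_k at every step:
  q = 1: r = 142, s = 1 − 1·0 = 1, t = 0 − 1·1 = -1  (check: 382·1 + 240·(-1) = 142)
  q = 1: r = 98, s = 0 − 1·1 = -1, t = 1 − 1·(-1) = 2  (check: 382·(-1) + 240·2 = 98)
  q = 1: r = 44, s = 1 − 1·(-1) = 2, t = -1 − 1·2 = -3  (check: 382·2 + 240·(-3) = 44)
  q = 2: r = 10, s = -1 − 2·2 = -5, t = 2 − 2·(-3) = 8  (check: 382·(-5) + 240·8 = 10)
  q = 4: r = 4, s = 2 − 4·(-5) = 22, t = -3 − 4·8 = -35  (check: 382·22 + 240·(-35) = 4)
  q = 2: r = 2, s = -5 − 2·22 = -49, t = 8 − 2·(-35) = 78  (check: 382·(-49) + 240·78 = 2)
The row with r = 2 (the gcd) gives the Bezout coefficients s = -49, t = 78.
Result: 382 · (-49) + 240 · (78) = 2.

gcd(382, 240) = 2; s = -49, t = 78 (check: 382·(-49) + 240·78 = 2).


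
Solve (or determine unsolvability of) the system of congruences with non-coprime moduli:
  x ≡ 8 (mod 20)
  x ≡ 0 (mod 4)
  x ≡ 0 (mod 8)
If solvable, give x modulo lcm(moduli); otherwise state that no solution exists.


Moduli 20, 4, 8 are not pairwise coprime, so CRT works modulo lcm(m_i) when all pairwise compatibility conditions hold.
Pairwise compatibility: gcd(m_i, m_j) must divide a_i - a_j for every pair.
Merge one congruence at a time:
  Start: x ≡ 8 (mod 20).
  Combine with x ≡ 0 (mod 4): gcd(20, 4) = 4; 0 - 8 = -8, which IS divisible by 4, so compatible.
    Write x = 8 + 20·t and substitute into x ≡ 0 (mod 4): 20·t ≡ 0 − 8 = -8 (mod 4).
    Divide the congruence (and modulus) by g = 4: 5·t ≡ -2 (mod 1).
    Modulo 1 every t works; take t = 0.
    Then x = 8 + 20·0 = 8, valid modulo lcm(20, 4) = 20: x ≡ 8 (mod 20).
  Combine with x ≡ 0 (mod 8): gcd(20, 8) = 4; 0 - 8 = -8, which IS divisible by 4, so compatible.
    Write x = 8 + 20·t and substitute into x ≡ 0 (mod 8): 20·t ≡ 0 − 8 = -8 (mod 8).
    Divide the congruence (and modulus) by g = 4: 5·t ≡ -2 (mod 2).
    Reduce coefficients mod 2: 1·t ≡ 0 (mod 2).
    So t ≡ 0 (mod 2).
    Then x = 8 + 20·0 = 8, valid modulo lcm(20, 8) = 40: x ≡ 8 (mod 40).
Verify: 8 mod 20 = 8, 8 mod 4 = 0, 8 mod 8 = 0.

x ≡ 8 (mod 40).


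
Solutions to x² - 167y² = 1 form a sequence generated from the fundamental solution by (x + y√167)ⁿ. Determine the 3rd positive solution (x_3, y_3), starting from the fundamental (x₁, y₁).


Step 1: Find the fundamental solution (x₁, y₁) of x² - 167y² = 1.
  Expand √167 as a continued fraction. a₀ = ⌊√167⌋ = 12; iterate m_{k+1} = d_k·a_k − m_k, d_{k+1} = (167 − m_{k+1}²)/d_k, a_{k+1} = ⌊(a₀ + m_{k+1})/d_{k+1}⌋ (starting m₀ = 0, d₀ = 1), with convergents p_k = a_k·p_{k-1} + p_{k-2}, q_k = a_k·q_{k-1} + q_{k-2} (p₋₁ = 1, q₋₁ = 0):
  k = 0: a₀ = 12; p₀/q₀ = 12/1; p₀² − 167·q₀² = 144 − 167 = -23.
  k = 1: m = 12, d = 23, a = ⌊(12 + 12)/23⌋ = 1; p/q = (1·12 + 1)/(1·1 + 0) = 13/1; p² − 167·q² = 169 − 167 = 2.
  k = 2: m = 11, d = 2, a = ⌊(12 + 11)/2⌋ = 11; p/q = (11·13 + 12)/(11·1 + 1) = 155/12; p² − 167·q² = 24025 − 24048 = -23.
  k = 3: m = 11, d = 23, a = ⌊(12 + 11)/23⌋ = 1; p/q = (1·155 + 13)/(1·12 + 1) = 168/13; p² − 167·q² = 28224 − 28223 = 1.
  The first convergent with p² − 167·q² = 1 gives the fundamental solution (x₁, y₁) = (168, 13).
Step 2: Apply the recurrence (x_{n+1}, y_{n+1}) = (x₁x_n + 167y₁y_n, x₁y_n + y₁x_n) repeatedly.
  From (x_1, y_1) = (168, 13): x_2 = 168·168 + 167·13·13 = 56447; y_2 = 168·13 + 13·168 = 4368.
  From (x_2, y_2) = (56447, 4368): x_3 = 168·56447 + 167·13·4368 = 18966024; y_3 = 168·4368 + 13·56447 = 1467635.
Step 3: Verify x_3² - 167·y_3² = 359710066368576 - 359710066368575 = 1 (should be 1). ✓

(x_1, y_1) = (168, 13); (x_3, y_3) = (18966024, 1467635).


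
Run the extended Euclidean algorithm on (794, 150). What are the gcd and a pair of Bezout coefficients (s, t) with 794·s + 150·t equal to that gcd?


Euclidean algorithm on (794, 150) — divide until remainder is 0:
  794 = 5 · 150 + 44
  150 = 3 · 44 + 18
  44 = 2 · 18 + 8
  18 = 2 · 8 + 2
  8 = 4 · 2 + 0
gcd(794, 150) = 2.
Track Bezout coefficients alongside the remainders: start with r₀ = 794 = a·1 + b·0 (s = 1, t = 0) and r₁ = 150 = a·0 + b·1 (s = 0, t = 1); each new remainder r_{k+1} = r_{k-1} − q_k·r_k inherits s_{k+1} = s_{k-1} − q_k·s_k, t_{k+1} = t_{k-1} − q_k·t_k, so r_k = a·s_k + b·t_k at every step:
  q = 5: r = 44, s = 1 − 5·0 = 1, t = 0 − 5·1 = -5  (check: 794·1 + 150·(-5) = 44)
  q = 3: r = 18, s = 0 − 3·1 = -3, t = 1 − 3·(-5) = 16  (check: 794·(-3) + 150·16 = 18)
  q = 2: r = 8, s = 1 − 2·(-3) = 7, t = -5 − 2·16 = -37  (check: 794·7 + 150·(-37) = 8)
  q = 2: r = 2, s = -3 − 2·7 = -17, t = 16 − 2·(-37) = 90  (check: 794·(-17) + 150·90 = 2)
The row with r = 2 (the gcd) gives the Bezout coefficients s = -17, t = 90.
Result: 794 · (-17) + 150 · (90) = 2.

gcd(794, 150) = 2; s = -17, t = 90 (check: 794·(-17) + 150·90 = 2).


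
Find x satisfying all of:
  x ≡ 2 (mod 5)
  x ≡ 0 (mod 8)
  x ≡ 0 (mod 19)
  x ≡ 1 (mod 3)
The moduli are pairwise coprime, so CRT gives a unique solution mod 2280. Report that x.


Product of moduli M = 5 · 8 · 19 · 3 = 2280.
Merge one congruence at a time:
  Start: x ≡ 2 (mod 5).
  Combine with x ≡ 0 (mod 8); new modulus lcm = 40.
    Write x = 2 + 5·t and substitute into x ≡ 0 (mod 8): 5·t ≡ 0 − 2 = -2 (mod 8).
    Reduce coefficients mod 8: 5·t ≡ 6 (mod 8).
    The inverse of 5 mod 8 is 5 (since 5·5 = 25 = 3·8 + 1), so t ≡ 5·6 = 30 ≡ 6 (mod 8).
    Then x = 2 + 5·6 = 32, valid modulo lcm(5, 8) = 40: x ≡ 32 (mod 40).
  Combine with x ≡ 0 (mod 19); new modulus lcm = 760.
    Write x = 32 + 40·t and substitute into x ≡ 0 (mod 19): 40·t ≡ 0 − 32 = -32 (mod 19).
    Reduce coefficients mod 19: 2·t ≡ 6 (mod 19).
    The inverse of 2 mod 19 is 10 (since 2·10 = 20 = 1·19 + 1), so t ≡ 10·6 = 60 ≡ 3 (mod 19).
    Then x = 32 + 40·3 = 152, valid modulo lcm(40, 19) = 760: x ≡ 152 (mod 760).
  Combine with x ≡ 1 (mod 3); new modulus lcm = 2280.
    Write x = 152 + 760·t and substitute into x ≡ 1 (mod 3): 760·t ≡ 1 − 152 = -151 (mod 3).
    Reduce coefficients mod 3: 1·t ≡ 2 (mod 3).
    So t ≡ 2 (mod 3).
    Then x = 152 + 760·2 = 1672, valid modulo lcm(760, 3) = 2280: x ≡ 1672 (mod 2280).
Verify against each original: 1672 mod 5 = 2, 1672 mod 8 = 0, 1672 mod 19 = 0, 1672 mod 3 = 1.

x ≡ 1672 (mod 2280).


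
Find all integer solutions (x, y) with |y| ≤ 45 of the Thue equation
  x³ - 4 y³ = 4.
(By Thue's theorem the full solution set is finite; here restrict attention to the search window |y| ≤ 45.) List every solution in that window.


The equation is x³ - 4y³ = 4. For fixed y, x³ = 4·y³ + 4, so a solution requires the RHS to be a perfect cube.
Strategy: iterate y from -45 to 45, compute RHS = 4·y³ + 4, and check whether it is a (positive or negative) perfect cube.
Check small values of y:
  y = 0: RHS = 4 is not a perfect cube.
  y = 1: RHS = 8 = (2)³ ⇒ x = 2 works.
  y = -1: RHS = 0 = (0)³ ⇒ x = 0 works.
  y = 2: RHS = 36 is not a perfect cube.
  y = -2: RHS = -28 is not a perfect cube.
  y = 3: RHS = 112 is not a perfect cube.
  y = -3: RHS = -104 is not a perfect cube.
Continuing the search up to |y| = 45 finds no further solutions beyond those listed.
Collected solutions: (0, -1), (2, 1).

Solutions (with |y| ≤ 45): (0, -1), (2, 1).


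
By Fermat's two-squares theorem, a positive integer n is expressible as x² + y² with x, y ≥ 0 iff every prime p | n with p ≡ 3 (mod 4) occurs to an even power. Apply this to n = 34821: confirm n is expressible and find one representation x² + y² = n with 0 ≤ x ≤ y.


Step 1: Factor n = 34821 = 3^2 · 53 · 73.
Step 2: Check the mod-4 condition on each prime factor: 3 ≡ 3 (mod 4), exponent 2 (must be even); 53 ≡ 1 (mod 4), exponent 1; 73 ≡ 1 (mod 4), exponent 1.
All primes ≡ 3 (mod 4) appear to even exponent (or don't appear), so by the two-squares theorem n IS expressible as a sum of two squares.
Step 3: Build a representation. Group n = k² · m with k = 3 and m = 53 · 73 = 3869 (a product of primes ≡ 1 (mod 4)); a representation of m scales to one of n via (k·x)² + (k·y)² = k²(x² + y²). Each prime p ≡ 1 (mod 4) is itself a sum of two squares; find a² by testing p − a² for a perfect square:
  53: 53 − 1² = 52, 53 − 2² = 49 = 7² ⇒ 53 = 2² + 7².
  73: 73 − 1² = 72, 73 − 2² = 69, 73 − 3² = 64 = 8² ⇒ 73 = 3² + 8².
  Combine using the Brahmagupta–Fibonacci identity (a² + b²)(c² + d²) = (ac − bd)² + (ad + bc)² = (ac + bd)² + (ad − bc)²:
  53 · 73 = 3869: from (2² + 7²)(3² + 8²), take (2·3 − 7·8, 2·8 + 7·3) = (6 − 56, 16 + 21) = (-50, 37); dropping signs (only squares matter) gives (50, 37); check 50² + 37² = 2500 + 1369 = 3869 ✓.
  Scale by k = 3: (3·50, 3·37) = (150, 111).
Step 4: Order so x ≤ y and verify: 111² + 150² = 12321 + 22500 = 34821 = n. ✓

n = 34821 = 111² + 150² (one valid representation with x ≤ y).


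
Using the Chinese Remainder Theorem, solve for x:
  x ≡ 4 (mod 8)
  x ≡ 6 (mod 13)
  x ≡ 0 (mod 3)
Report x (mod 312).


Moduli 8, 13, 3 are pairwise coprime; by CRT there is a unique solution modulo M = 8 · 13 · 3 = 312.
Solve pairwise, accumulating the modulus:
  Start with x ≡ 4 (mod 8).
  Combine with x ≡ 6 (mod 13): since gcd(8, 13) = 1, we get a unique residue mod 104.
    Write x = 4 + 8·t and substitute into x ≡ 6 (mod 13): 8·t ≡ 6 − 4 = 2 (mod 13).
    The inverse of 8 mod 13 is 5 (since 8·5 = 40 = 3·13 + 1), so t ≡ 5·2 = 10 ≡ 10 (mod 13).
    Then x = 4 + 8·10 = 84, valid modulo lcm(8, 13) = 104: x ≡ 84 (mod 104).
  Combine with x ≡ 0 (mod 3): since gcd(104, 3) = 1, we get a unique residue mod 312.
    Write x = 84 + 104·t and substitute into x ≡ 0 (mod 3): 104·t ≡ 0 − 84 = -84 (mod 3).
    Reduce coefficients mod 3: 2·t ≡ 0 (mod 3).
    The inverse of 2 mod 3 is 2 (since 2·2 = 4 = 1·3 + 1), so t ≡ 2·0 = 0 ≡ 0 (mod 3).
    Then x = 84 + 104·0 = 84, valid modulo lcm(104, 3) = 312: x ≡ 84 (mod 312).
Verify: 84 mod 8 = 4 ✓, 84 mod 13 = 6 ✓, 84 mod 3 = 0 ✓.

x ≡ 84 (mod 312).


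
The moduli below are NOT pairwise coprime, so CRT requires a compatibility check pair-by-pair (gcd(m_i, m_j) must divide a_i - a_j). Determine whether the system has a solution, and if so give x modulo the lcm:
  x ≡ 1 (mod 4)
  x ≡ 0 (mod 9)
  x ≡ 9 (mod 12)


Moduli 4, 9, 12 are not pairwise coprime, so CRT works modulo lcm(m_i) when all pairwise compatibility conditions hold.
Pairwise compatibility: gcd(m_i, m_j) must divide a_i - a_j for every pair.
Merge one congruence at a time:
  Start: x ≡ 1 (mod 4).
  Combine with x ≡ 0 (mod 9): gcd(4, 9) = 1; 0 - 1 = -1, which IS divisible by 1, so compatible.
    Write x = 1 + 4·t and substitute into x ≡ 0 (mod 9): 4·t ≡ 0 − 1 = -1 (mod 9).
    Reduce coefficients mod 9: 4·t ≡ 8 (mod 9).
    The inverse of 4 mod 9 is 7 (since 4·7 = 28 = 3·9 + 1), so t ≡ 7·8 = 56 ≡ 2 (mod 9).
    Then x = 1 + 4·2 = 9, valid modulo lcm(4, 9) = 36: x ≡ 9 (mod 36).
  Combine with x ≡ 9 (mod 12): gcd(36, 12) = 12; 9 - 9 = 0, which IS divisible by 12, so compatible.
    Write x = 9 + 36·t and substitute into x ≡ 9 (mod 12): 36·t ≡ 9 − 9 = 0 (mod 12).
    Divide the congruence (and modulus) by g = 12: 3·t ≡ 0 (mod 1).
    Modulo 1 every t works; take t = 0.
    Then x = 9 + 36·0 = 9, valid modulo lcm(36, 12) = 36: x ≡ 9 (mod 36).
Verify: 9 mod 4 = 1, 9 mod 9 = 0, 9 mod 12 = 9.

x ≡ 9 (mod 36).


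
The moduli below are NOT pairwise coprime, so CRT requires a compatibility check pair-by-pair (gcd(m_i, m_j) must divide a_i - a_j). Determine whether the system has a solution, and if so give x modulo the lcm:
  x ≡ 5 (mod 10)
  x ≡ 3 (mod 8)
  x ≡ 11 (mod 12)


Moduli 10, 8, 12 are not pairwise coprime, so CRT works modulo lcm(m_i) when all pairwise compatibility conditions hold.
Pairwise compatibility: gcd(m_i, m_j) must divide a_i - a_j for every pair.
Merge one congruence at a time:
  Start: x ≡ 5 (mod 10).
  Combine with x ≡ 3 (mod 8): gcd(10, 8) = 2; 3 - 5 = -2, which IS divisible by 2, so compatible.
    Write x = 5 + 10·t and substitute into x ≡ 3 (mod 8): 10·t ≡ 3 − 5 = -2 (mod 8).
    Divide the congruence (and modulus) by g = 2: 5·t ≡ -1 (mod 4).
    Reduce coefficients mod 4: 1·t ≡ 3 (mod 4).
    So t ≡ 3 (mod 4).
    Then x = 5 + 10·3 = 35, valid modulo lcm(10, 8) = 40: x ≡ 35 (mod 40).
  Combine with x ≡ 11 (mod 12): gcd(40, 12) = 4; 11 - 35 = -24, which IS divisible by 4, so compatible.
    Write x = 35 + 40·t and substitute into x ≡ 11 (mod 12): 40·t ≡ 11 − 35 = -24 (mod 12).
    Divide the congruence (and modulus) by g = 4: 10·t ≡ -6 (mod 3).
    Reduce coefficients mod 3: 1·t ≡ 0 (mod 3).
    So t ≡ 0 (mod 3).
    Then x = 35 + 40·0 = 35, valid modulo lcm(40, 12) = 120: x ≡ 35 (mod 120).
Verify: 35 mod 10 = 5, 35 mod 8 = 3, 35 mod 12 = 11.

x ≡ 35 (mod 120).


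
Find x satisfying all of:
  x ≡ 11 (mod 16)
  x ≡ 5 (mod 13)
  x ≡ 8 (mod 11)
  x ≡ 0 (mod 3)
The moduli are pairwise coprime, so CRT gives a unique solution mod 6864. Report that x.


Product of moduli M = 16 · 13 · 11 · 3 = 6864.
Merge one congruence at a time:
  Start: x ≡ 11 (mod 16).
  Combine with x ≡ 5 (mod 13); new modulus lcm = 208.
    Write x = 11 + 16·t and substitute into x ≡ 5 (mod 13): 16·t ≡ 5 − 11 = -6 (mod 13).
    Reduce coefficients mod 13: 3·t ≡ 7 (mod 13).
    The inverse of 3 mod 13 is 9 (since 3·9 = 27 = 2·13 + 1), so t ≡ 9·7 = 63 ≡ 11 (mod 13).
    Then x = 11 + 16·11 = 187, valid modulo lcm(16, 13) = 208: x ≡ 187 (mod 208).
  Combine with x ≡ 8 (mod 11); new modulus lcm = 2288.
    Write x = 187 + 208·t and substitute into x ≡ 8 (mod 11): 208·t ≡ 8 − 187 = -179 (mod 11).
    Reduce coefficients mod 11: 10·t ≡ 8 (mod 11).
    The inverse of 10 mod 11 is 10 (since 10·10 = 100 = 9·11 + 1), so t ≡ 10·8 = 80 ≡ 3 (mod 11).
    Then x = 187 + 208·3 = 811, valid modulo lcm(208, 11) = 2288: x ≡ 811 (mod 2288).
  Combine with x ≡ 0 (mod 3); new modulus lcm = 6864.
    Write x = 811 + 2288·t and substitute into x ≡ 0 (mod 3): 2288·t ≡ 0 − 811 = -811 (mod 3).
    Reduce coefficients mod 3: 2·t ≡ 2 (mod 3).
    The inverse of 2 mod 3 is 2 (since 2·2 = 4 = 1·3 + 1), so t ≡ 2·2 = 4 ≡ 1 (mod 3).
    Then x = 811 + 2288·1 = 3099, valid modulo lcm(2288, 3) = 6864: x ≡ 3099 (mod 6864).
Verify against each original: 3099 mod 16 = 11, 3099 mod 13 = 5, 3099 mod 11 = 8, 3099 mod 3 = 0.

x ≡ 3099 (mod 6864).


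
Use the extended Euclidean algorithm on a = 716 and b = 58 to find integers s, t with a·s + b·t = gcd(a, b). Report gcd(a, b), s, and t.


Euclidean algorithm on (716, 58) — divide until remainder is 0:
  716 = 12 · 58 + 20
  58 = 2 · 20 + 18
  20 = 1 · 18 + 2
  18 = 9 · 2 + 0
gcd(716, 58) = 2.
Track Bezout coefficients alongside the remainders: start with r₀ = 716 = a·1 + b·0 (s = 1, t = 0) and r₁ = 58 = a·0 + b·1 (s = 0, t = 1); each new remainder r_{k+1} = r_{k-1} − q_k·r_k inherits s_{k+1} = s_{k-1} − q_k·s_k, t_{k+1} = t_{k-1} − q_k·t_k, so r_k = a·s_k + b·t_k at every step:
  q = 12: r = 20, s = 1 − 12·0 = 1, t = 0 − 12·1 = -12  (check: 716·1 + 58·(-12) = 20)
  q = 2: r = 18, s = 0 − 2·1 = -2, t = 1 − 2·(-12) = 25  (check: 716·(-2) + 58·25 = 18)
  q = 1: r = 2, s = 1 − 1·(-2) = 3, t = -12 − 1·25 = -37  (check: 716·3 + 58·(-37) = 2)
The row with r = 2 (the gcd) gives the Bezout coefficients s = 3, t = -37.
Result: 716 · (3) + 58 · (-37) = 2.

gcd(716, 58) = 2; s = 3, t = -37 (check: 716·3 + 58·(-37) = 2).


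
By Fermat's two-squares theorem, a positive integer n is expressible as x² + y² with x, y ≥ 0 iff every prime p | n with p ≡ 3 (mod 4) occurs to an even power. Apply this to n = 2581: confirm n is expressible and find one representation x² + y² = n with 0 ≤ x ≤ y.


Step 1: Factor n = 2581 = 29 · 89.
Step 2: Check the mod-4 condition on each prime factor: 29 ≡ 1 (mod 4), exponent 1; 89 ≡ 1 (mod 4), exponent 1.
All primes ≡ 3 (mod 4) appear to even exponent (or don't appear), so by the two-squares theorem n IS expressible as a sum of two squares.
Step 3: Build a representation. Here n = 29 · 89 is a product of primes ≡ 1 (mod 4). Each prime p ≡ 1 (mod 4) is itself a sum of two squares; find a² by testing p − a² for a perfect square:
  29: 29 − 1² = 28, 29 − 2² = 25 = 5² ⇒ 29 = 2² + 5².
  89: 89 − 1² = 88, 89 − 2² = 85, 89 − 3² = 80, 89 − 4² = 73, 89 − 5² = 64 = 8² ⇒ 89 = 5² + 8².
  Combine using the Brahmagupta–Fibonacci identity (a² + b²)(c² + d²) = (ac − bd)² + (ad + bc)² = (ac + bd)² + (ad − bc)²:
  29 · 89 = 2581: from (2² + 5²)(5² + 8²), take (2·5 − 5·8, 2·8 + 5·5) = (10 − 40, 16 + 25) = (-30, 41); dropping signs (only squares matter) gives (30, 41); check 30² + 41² = 900 + 1681 = 2581 ✓.
Step 4: Order so x ≤ y and verify: 30² + 41² = 900 + 1681 = 2581 = n. ✓

n = 2581 = 30² + 41² (one valid representation with x ≤ y).


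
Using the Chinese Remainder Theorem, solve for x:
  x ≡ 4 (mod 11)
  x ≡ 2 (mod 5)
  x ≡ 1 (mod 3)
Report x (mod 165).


Moduli 11, 5, 3 are pairwise coprime; by CRT there is a unique solution modulo M = 11 · 5 · 3 = 165.
Solve pairwise, accumulating the modulus:
  Start with x ≡ 4 (mod 11).
  Combine with x ≡ 2 (mod 5): since gcd(11, 5) = 1, we get a unique residue mod 55.
    Write x = 4 + 11·t and substitute into x ≡ 2 (mod 5): 11·t ≡ 2 − 4 = -2 (mod 5).
    Reduce coefficients mod 5: 1·t ≡ 3 (mod 5).
    So t ≡ 3 (mod 5).
    Then x = 4 + 11·3 = 37, valid modulo lcm(11, 5) = 55: x ≡ 37 (mod 55).
  Combine with x ≡ 1 (mod 3): since gcd(55, 3) = 1, we get a unique residue mod 165.
    Write x = 37 + 55·t and substitute into x ≡ 1 (mod 3): 55·t ≡ 1 − 37 = -36 (mod 3).
    Reduce coefficients mod 3: 1·t ≡ 0 (mod 3).
    So t ≡ 0 (mod 3).
    Then x = 37 + 55·0 = 37, valid modulo lcm(55, 3) = 165: x ≡ 37 (mod 165).
Verify: 37 mod 11 = 4 ✓, 37 mod 5 = 2 ✓, 37 mod 3 = 1 ✓.

x ≡ 37 (mod 165).


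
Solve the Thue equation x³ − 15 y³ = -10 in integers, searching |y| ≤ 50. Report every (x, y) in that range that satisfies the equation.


The equation is x³ - 15y³ = -10. For fixed y, x³ = 15·y³ − 10, so a solution requires the RHS to be a perfect cube.
Strategy: iterate y from -50 to 50, compute RHS = 15·y³ − 10, and check whether it is a (positive or negative) perfect cube.
Check small values of y:
  y = 0: RHS = -10 is not a perfect cube.
  y = 1: RHS = 5 is not a perfect cube.
  y = -1: RHS = -25 is not a perfect cube.
  y = 2: RHS = 110 is not a perfect cube.
  y = -2: RHS = -130 is not a perfect cube.
  y = 3: RHS = 395 is not a perfect cube.
  y = -3: RHS = -415 is not a perfect cube.
Continuing the search up to |y| = 50 finds no solutions either.
No (x, y) in the scanned range satisfies the equation.

No integer solutions with |y| ≤ 50.


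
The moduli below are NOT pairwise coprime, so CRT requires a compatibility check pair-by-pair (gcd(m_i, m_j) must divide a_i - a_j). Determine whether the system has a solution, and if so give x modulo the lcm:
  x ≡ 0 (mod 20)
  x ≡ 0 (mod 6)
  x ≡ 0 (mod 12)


Moduli 20, 6, 12 are not pairwise coprime, so CRT works modulo lcm(m_i) when all pairwise compatibility conditions hold.
Pairwise compatibility: gcd(m_i, m_j) must divide a_i - a_j for every pair.
Merge one congruence at a time:
  Start: x ≡ 0 (mod 20).
  Combine with x ≡ 0 (mod 6): gcd(20, 6) = 2; 0 - 0 = 0, which IS divisible by 2, so compatible.
    Write x = 0 + 20·t and substitute into x ≡ 0 (mod 6): 20·t ≡ 0 − 0 = 0 (mod 6).
    Divide the congruence (and modulus) by g = 2: 10·t ≡ 0 (mod 3).
    Reduce coefficients mod 3: 1·t ≡ 0 (mod 3).
    So t ≡ 0 (mod 3).
    Then x = 0 + 20·0 = 0, valid modulo lcm(20, 6) = 60: x ≡ 0 (mod 60).
  Combine with x ≡ 0 (mod 12): gcd(60, 12) = 12; 0 - 0 = 0, which IS divisible by 12, so compatible.
    Write x = 0 + 60·t and substitute into x ≡ 0 (mod 12): 60·t ≡ 0 − 0 = 0 (mod 12).
    Divide the congruence (and modulus) by g = 12: 5·t ≡ 0 (mod 1).
    Modulo 1 every t works; take t = 0.
    Then x = 0 + 60·0 = 0, valid modulo lcm(60, 12) = 60: x ≡ 0 (mod 60).
Verify: 0 mod 20 = 0, 0 mod 6 = 0, 0 mod 12 = 0.

x ≡ 0 (mod 60).


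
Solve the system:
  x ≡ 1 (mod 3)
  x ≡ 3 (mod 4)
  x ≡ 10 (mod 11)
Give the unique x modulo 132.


Moduli 3, 4, 11 are pairwise coprime; by CRT there is a unique solution modulo M = 3 · 4 · 11 = 132.
Solve pairwise, accumulating the modulus:
  Start with x ≡ 1 (mod 3).
  Combine with x ≡ 3 (mod 4): since gcd(3, 4) = 1, we get a unique residue mod 12.
    Write x = 1 + 3·t and substitute into x ≡ 3 (mod 4): 3·t ≡ 3 − 1 = 2 (mod 4).
    The inverse of 3 mod 4 is 3 (since 3·3 = 9 = 2·4 + 1), so t ≡ 3·2 = 6 ≡ 2 (mod 4).
    Then x = 1 + 3·2 = 7, valid modulo lcm(3, 4) = 12: x ≡ 7 (mod 12).
  Combine with x ≡ 10 (mod 11): since gcd(12, 11) = 1, we get a unique residue mod 132.
    Write x = 7 + 12·t and substitute into x ≡ 10 (mod 11): 12·t ≡ 10 − 7 = 3 (mod 11).
    Reduce coefficients mod 11: 1·t ≡ 3 (mod 11).
    So t ≡ 3 (mod 11).
    Then x = 7 + 12·3 = 43, valid modulo lcm(12, 11) = 132: x ≡ 43 (mod 132).
Verify: 43 mod 3 = 1 ✓, 43 mod 4 = 3 ✓, 43 mod 11 = 10 ✓.

x ≡ 43 (mod 132).
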